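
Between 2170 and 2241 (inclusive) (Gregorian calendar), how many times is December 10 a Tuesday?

11

Track December 10's weekday year by year (advancing +1, or +2 across a Feb 29):
  2170: Mon  2171: Tue (+1) ✓  2172: Thu (+2)  2173: Fri (+1)  2174: Sat (+1)
  2175: Sun (+1)  2176: Tue (+2) ✓  2177: Wed (+1)  2178: Thu (+1)  2179: Fri (+1)
  2180: Sun (+2)  2181: Mon (+1)  2182: Tue (+1) ✓  2183: Wed (+1)  … (44 more years) …
  2228: Wed (+2)  2229: Thu (+1)  2230: Fri (+1)  2231: Sat (+1)  2232: Mon (+2)
  2233: Tue (+1) ✓  2234: Wed (+1)  2235: Thu (+1)  2236: Sat (+2)  2237: Sun (+1)
  2238: Mon (+1)  2239: Tue (+1) ✓  2240: Thu (+2)  2241: Fri (+1)
Tuesday years: 2171, 2176, 2182, 2193, 2199, 2205, 2211, 2216, 2222, 2233, 2239 — 11 in total.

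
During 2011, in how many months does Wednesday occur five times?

4

A month of length L has five Wednesdays iff its first Wednesday is on day ≤ L−28 (so day 1–3 in a 31-day month, 1–2 in a 30-day month, day 1 in a leap February).
Checking each month of 2011: Jan starts Sat (31d); Feb starts Tue (28d); Mar starts Tue (31d) ✓; Apr starts Fri (30d); May starts Sun (31d); Jun starts Wed (30d) ✓; Jul starts Fri (31d); Aug starts Mon (31d) ✓; Sep starts Thu (30d); Oct starts Sat (31d); Nov starts Tue (30d) ✓; Dec starts Thu (31d).
Five-Wednesday months: March, June, August, November → 4.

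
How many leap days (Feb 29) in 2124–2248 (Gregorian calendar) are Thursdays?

4

Leap years in 2124–2248: 31 of them.
Feb 29 weekday advances by 5 (mod 7) from one leap year to the next four years later (or differs when a century non-leap intervenes).
Leap-day weekdays: 2124:Tue 2128:Sun 2132:Fri 2136:Wed 2140:Mon 2144:Sat 2148:Thu✓ 2152:Tue 2156:Sun 2160:Fri 2164:Wed 2168:Mon 2172:Sat …(5 more)… 2196:Mon 2204:Wed 2208:Mon 2212:Sat 2216:Thu✓ 2220:Tue 2224:Sun 2228:Fri 2232:Wed 2236:Mon 2240:Sat 2244:Thu✓ 2248:Tue
Thursday: 2148, 2176, 2216, 2244 → 4.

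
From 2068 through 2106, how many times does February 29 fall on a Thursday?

Leap years in 2068–2106: 9 of them.
Feb 29 weekday advances by 5 (mod 7) from one leap year to the next four years later (or differs when a century non-leap intervenes).
Leap-day weekdays: 2068:Wed 2072:Mon 2076:Sat 2080:Thu✓ 2084:Tue 2088:Sun 2092:Fri 2096:Wed 2104:Fri
Thursday: 2080 → 1.

1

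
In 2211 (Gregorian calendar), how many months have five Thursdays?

A month of length L has five Thursdays iff its first Thursday is on day ≤ L−28 (so day 1–3 in a 31-day month, 1–2 in a 30-day month, day 1 in a leap February).
Checking each month of 2211: Jan starts Tue (31d) ✓; Feb starts Fri (28d); Mar starts Fri (31d); Apr starts Mon (30d); May starts Wed (31d) ✓; Jun starts Sat (30d); Jul starts Mon (31d); Aug starts Thu (31d) ✓; Sep starts Sun (30d); Oct starts Tue (31d) ✓; Nov starts Fri (30d); Dec starts Sun (31d).
Five-Thursday months: January, May, August, October → 4.

4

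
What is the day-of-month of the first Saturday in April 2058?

April 1, 2058 is a Monday, so the first Saturday is the 6th.
The first Saturday is 6 + 0 = 6.

6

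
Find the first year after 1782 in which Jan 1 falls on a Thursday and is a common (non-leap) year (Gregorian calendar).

1789

Jan 1 advances by 2 weekdays after a leap year and by 1 after a common year.
1782: Jan 1 is Tuesday.
1783: Wednesday
1784: Thursday (leap)
1785: Saturday
1786: Sunday
1787: Monday
1788: Tuesday (leap)
1789: Thursday
1789 begins on a Thursday and is a common year.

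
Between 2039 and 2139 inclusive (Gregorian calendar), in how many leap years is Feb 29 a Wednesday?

5

Leap years in 2039–2139: 24 of them.
Feb 29 weekday advances by 5 (mod 7) from one leap year to the next four years later (or differs when a century non-leap intervenes).
Leap-day weekdays: 2040:Wed✓ 2044:Mon 2048:Sat 2052:Thu 2056:Tue 2060:Sun 2064:Fri 2068:Wed✓ 2072:Mon 2076:Sat 2080:Thu 2084:Tue 2088:Sun 2092:Fri 2096:Wed✓ 2104:Fri 2108:Wed✓ 2112:Mon 2116:Sat 2120:Thu 2124:Tue 2128:Sun 2132:Fri 2136:Wed✓
Wednesday: 2040, 2068, 2096, 2108, 2136 → 5.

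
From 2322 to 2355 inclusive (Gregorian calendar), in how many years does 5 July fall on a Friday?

4

Track 5 July's weekday year by year (advancing +1, or +2 across a Feb 29):
  2322: Wed  2323: Thu (+1)  2324: Sat (+2)  2325: Sun (+1)  2326: Mon (+1)
  2327: Tue (+1)  2328: Thu (+2)  2329: Fri (+1) ✓  2330: Sat (+1)  2331: Sun (+1)
  2332: Tue (+2)  2333: Wed (+1)  2334: Thu (+1)  2335: Fri (+1) ✓  … (6 more years) …
  2342: Sun (+1)  2343: Mon (+1)  2344: Wed (+2)  2345: Thu (+1)  2346: Fri (+1) ✓
  2347: Sat (+1)  2348: Mon (+2)  2349: Tue (+1)  2350: Wed (+1)  2351: Thu (+1)
  2352: Sat (+2)  2353: Sun (+1)  2354: Mon (+1)  2355: Tue (+1)
Friday years: 2329, 2335, 2340, 2346 — 4 in total.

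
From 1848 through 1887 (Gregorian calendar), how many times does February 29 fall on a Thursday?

Leap years in 1848–1887: 10 of them.
Feb 29 weekday advances by 5 (mod 7) from one leap year to the next four years later (or differs when a century non-leap intervenes).
Leap-day weekdays: 1848:Tue 1852:Sun 1856:Fri 1860:Wed 1864:Mon 1868:Sat 1872:Thu✓ 1876:Tue 1880:Sun 1884:Fri
Thursday: 1872 → 1.

1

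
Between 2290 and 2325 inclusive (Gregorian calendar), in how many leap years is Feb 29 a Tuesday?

Leap years in 2290–2325: 8 of them.
Feb 29 weekday advances by 5 (mod 7) from one leap year to the next four years later (or differs when a century non-leap intervenes).
Leap-day weekdays: 2292:Mon 2296:Sat 2304:Mon 2308:Sat 2312:Thu 2316:Tue✓ 2320:Sun 2324:Fri
Tuesday: 2316 → 1.

1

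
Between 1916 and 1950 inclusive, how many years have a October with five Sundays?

October has 31 days; it has five Sundays when Sunday falls among the first (month-length − 28) days — i.e. when October 1 is one of Sunday/Saturday/Friday.
October 1 by year: 1916:Sun✓ 1917:Mon 1918:Tue 1919:Wed 1920:Fri✓ 1921:Sat✓ 1922:Sun✓ 1923:Mon 1924:Wed 1925:Thu 1926:Fri✓ 1927:Sat✓ 1928:Mon 1929:Tue 1930:Wed …(5 more)… 1936:Thu 1937:Fri✓ 1938:Sat✓ 1939:Sun✓ 1940:Tue 1941:Wed 1942:Thu 1943:Fri✓ 1944:Sun✓ 1945:Mon 1946:Tue 1947:Wed 1948:Fri✓ 1949:Sat✓ 1950:Sun✓
Years with five Sundays: 1916, 1920, 1921, 1922, 1926, 1927, 1932, 1933, 1937, 1938, 1939, 1943, 1944, 1948, 1949, 1950 → 16.

16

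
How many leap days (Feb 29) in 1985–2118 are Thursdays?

4

Leap years in 1985–2118: 32 of them.
Feb 29 weekday advances by 5 (mod 7) from one leap year to the next four years later (or differs when a century non-leap intervenes).
Leap-day weekdays: 1988:Mon 1992:Sat 1996:Thu✓ 2000:Tue 2004:Sun 2008:Fri 2012:Wed 2016:Mon 2020:Sat 2024:Thu✓ 2028:Tue 2032:Sun 2036:Fri …(6 more)… 2064:Fri 2068:Wed 2072:Mon 2076:Sat 2080:Thu✓ 2084:Tue 2088:Sun 2092:Fri 2096:Wed 2104:Fri 2108:Wed 2112:Mon 2116:Sat
Thursday: 1996, 2024, 2052, 2080 → 4.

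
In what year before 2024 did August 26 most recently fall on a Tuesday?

2014

From one year to the next, a fixed date's weekday advances by 1, or by 2 when a Feb 29 lies between the two dates.
2024: August 26 is Monday.
2023: Saturday (−2)
2022: Friday (−1)
2021: Thursday (−1)
2020: Wednesday (−1)
2019: Monday (−2)
2018: Sunday (−1)
2017: Saturday (−1)
2016: Friday (−1)
2015: Wednesday (−2)
2014: Tuesday (−1)
August 26 falls on a Tuesday in 2014.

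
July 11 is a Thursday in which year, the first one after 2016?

From one year to the next, a fixed date's weekday advances by 1, or by 2 when a Feb 29 lies between the two dates.
2016: July 11 is Monday.
2017: Tuesday (+1)
2018: Wednesday (+1)
2019: Thursday (+1)
July 11 falls on a Thursday in 2019.

2019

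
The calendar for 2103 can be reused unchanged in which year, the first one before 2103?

Two years share a calendar iff Jan 1 falls on the same weekday and both are leap or both are common. 2103: Jan 1 is Monday, common year.
2102: Jan 1 Sunday, common
2101: Jan 1 Saturday, common
2100: Jan 1 Friday, common
2099: Jan 1 Thursday, common
2098: Jan 1 Wednesday, common
2097: Jan 1 Tuesday, common
2096: Jan 1 Sunday, leap
2095: Jan 1 Saturday, common
2094: Jan 1 Friday, common
2093: Jan 1 Thursday, common
2092: Jan 1 Tuesday, leap
2091: Jan 1 Monday, common
2091 matches on both conditions.

2091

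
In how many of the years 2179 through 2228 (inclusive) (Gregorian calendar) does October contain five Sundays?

October has 31 days; it has five Sundays when Sunday falls among the first (month-length − 28) days — i.e. when October 1 is one of Sunday/Saturday/Friday.
October 1 by year: 2179:Fri✓ 2180:Sun✓ 2181:Mon 2182:Tue 2183:Wed 2184:Fri✓ 2185:Sat✓ 2186:Sun✓ 2187:Mon 2188:Wed 2189:Thu 2190:Fri✓ 2191:Sat✓ 2192:Mon 2193:Tue …(20 more)… 2214:Sat✓ 2215:Sun✓ 2216:Tue 2217:Wed 2218:Thu 2219:Fri✓ 2220:Sun✓ 2221:Mon 2222:Tue 2223:Wed 2224:Fri✓ 2225:Sat✓ 2226:Sun✓ 2227:Mon 2228:Wed
Years with five Sundays: 2179, 2180, 2184, 2185, 2186, 2190, 2191, 2196, 2197, 2202, 2203, 2208, 2209, 2213, 2214, 2215, 2219, 2220, 2224, 2225, 2226 → 21.

21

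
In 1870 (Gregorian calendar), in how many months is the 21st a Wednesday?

2

Check the 21st of each month of 1870: Jan 21: Fri, Feb 21: Mon, Mar 21: Mon, Apr 21: Thu, May 21: Sat, Jun 21: Tue, Jul 21: Thu, Aug 21: Sun, Sep 21: Wed, Oct 21: Fri, Nov 21: Mon, Dec 21: Wed.
Wednesday occurs in September, December — 2 months.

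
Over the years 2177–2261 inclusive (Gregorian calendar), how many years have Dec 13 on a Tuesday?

12

Track Dec 13's weekday year by year (advancing +1, or +2 across a Feb 29):
  2177: Sat  2178: Sun (+1)  2179: Mon (+1)  2180: Wed (+2)  2181: Thu (+1)
  2182: Fri (+1)  2183: Sat (+1)  2184: Mon (+2)  2185: Tue (+1) ✓  2186: Wed (+1)
  2187: Thu (+1)  2188: Sat (+2)  2189: Sun (+1)  2190: Mon (+1)  … (57 more years) …
  2248: Wed (+2)  2249: Thu (+1)  2250: Fri (+1)  2251: Sat (+1)  2252: Mon (+2)
  2253: Tue (+1) ✓  2254: Wed (+1)  2255: Thu (+1)  2256: Sat (+2)  2257: Sun (+1)
  2258: Mon (+1)  2259: Tue (+1) ✓  2260: Thu (+2)  2261: Fri (+1)
Tuesday years: 2185, 2191, 2196, 2203, 2208, 2214, 2225, 2231, 2236, 2242, 2253, 2259 — 12 in total.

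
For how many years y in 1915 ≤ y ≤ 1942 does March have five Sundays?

12

March has 31 days; it has five Sundays when Sunday falls among the first (month-length − 28) days — i.e. when March 1 is one of Sunday/Saturday/Friday.
March 1 by year: 1915:Mon 1916:Wed 1917:Thu 1918:Fri✓ 1919:Sat✓ 1920:Mon 1921:Tue 1922:Wed 1923:Thu 1924:Sat✓ 1925:Sun✓ 1926:Mon 1927:Tue 1928:Thu 1929:Fri✓ 1930:Sat✓ 1931:Sun✓ 1932:Tue 1933:Wed 1934:Thu 1935:Fri✓ 1936:Sun✓ 1937:Mon 1938:Tue 1939:Wed 1940:Fri✓ 1941:Sat✓ 1942:Sun✓
Years with five Sundays: 1918, 1919, 1924, 1925, 1929, 1930, 1931, 1935, 1936, 1940, 1941, 1942 → 12.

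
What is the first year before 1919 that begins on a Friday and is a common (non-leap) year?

Jan 1 advances by 2 weekdays after a leap year and by 1 after a common year.
1919: Jan 1 is Wednesday.
1918: Tuesday
1917: Monday
1916: Saturday (leap)
1915: Friday
1915 begins on a Friday and is a common year.

1915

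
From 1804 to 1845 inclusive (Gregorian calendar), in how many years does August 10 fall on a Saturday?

7

Track August 10's weekday year by year (advancing +1, or +2 across a Feb 29):
  1804: Fri  1805: Sat (+1) ✓  1806: Sun (+1)  1807: Mon (+1)  1808: Wed (+2)
  1809: Thu (+1)  1810: Fri (+1)  1811: Sat (+1) ✓  1812: Mon (+2)  1813: Tue (+1)
  1814: Wed (+1)  1815: Thu (+1)  1816: Sat (+2) ✓  1817: Sun (+1)  … (14 more years) …
  1832: Fri (+2)  1833: Sat (+1) ✓  1834: Sun (+1)  1835: Mon (+1)  1836: Wed (+2)
  1837: Thu (+1)  1838: Fri (+1)  1839: Sat (+1) ✓  1840: Mon (+2)  1841: Tue (+1)
  1842: Wed (+1)  1843: Thu (+1)  1844: Sat (+2) ✓  1845: Sun (+1)
Saturday years: 1805, 1811, 1816, 1822, 1833, 1839, 1844 — 7 in total.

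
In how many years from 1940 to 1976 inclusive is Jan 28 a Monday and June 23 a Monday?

Check each year's weekday for Jan 28 and June 23:
  1940: Sun/Sun  1941: Tue/Mon  1942: Wed/Tue  1943: Thu/Wed  1944: Fri/Fri  1945: Sun/Sat  1946: Mon/Sun  1947: Tue/Mon  1948: Wed/Wed  1949: Fri/Thu  1950: Sat/Fri  1951: Sun/Sat  1952: Mon/Mon ✓  1953: Wed/Tue  …(9 more)…  1963: Mon/Sun  1964: Tue/Tue  1965: Thu/Wed  1966: Fri/Thu  1967: Sat/Fri  1968: Sun/Sun  1969: Tue/Mon  1970: Wed/Tue  1971: Thu/Wed  1972: Fri/Fri  1973: Sun/Sat  1974: Mon/Sun  1975: Tue/Mon  1976: Wed/Wed
Both conditions hold in: 1952 — 1.

1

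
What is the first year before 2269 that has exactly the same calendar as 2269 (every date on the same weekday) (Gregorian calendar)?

Two years share a calendar iff Jan 1 falls on the same weekday and both are leap or both are common. 2269: Jan 1 is Friday, common year.
2268: Jan 1 Wednesday, leap
2267: Jan 1 Tuesday, common
2266: Jan 1 Monday, common
2265: Jan 1 Sunday, common
2264: Jan 1 Friday, leap
2263: Jan 1 Thursday, common
2262: Jan 1 Wednesday, common
2261: Jan 1 Tuesday, common
2260: Jan 1 Sunday, leap
2259: Jan 1 Saturday, common
2258: Jan 1 Friday, common
2258 matches on both conditions.

2258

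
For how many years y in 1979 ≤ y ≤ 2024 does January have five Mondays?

20

January has 31 days; it has five Mondays when Monday falls among the first (month-length − 28) days — i.e. when January 1 is one of Monday/Sunday/Saturday.
January 1 by year: 1979:Mon✓ 1980:Tue 1981:Thu 1982:Fri 1983:Sat✓ 1984:Sun✓ 1985:Tue 1986:Wed 1987:Thu 1988:Fri 1989:Sun✓ 1990:Mon✓ 1991:Tue 1992:Wed 1993:Fri …(16 more)… 2010:Fri 2011:Sat✓ 2012:Sun✓ 2013:Tue 2014:Wed 2015:Thu 2016:Fri 2017:Sun✓ 2018:Mon✓ 2019:Tue 2020:Wed 2021:Fri 2022:Sat✓ 2023:Sun✓ 2024:Mon✓
Years with five Mondays: 1979, 1983, 1984, 1989, 1990, 1994, 1995, 1996, 2000, 2001, 2005, 2006, 2007, 2011, 2012, 2017, 2018, 2022, 2023, 2024 → 20.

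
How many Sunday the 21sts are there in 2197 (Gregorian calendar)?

1

Check the 21st of each month of 2197: Jan 21: Sat, Feb 21: Tue, Mar 21: Tue, Apr 21: Fri, May 21: Sun, Jun 21: Wed, Jul 21: Fri, Aug 21: Mon, Sep 21: Thu, Oct 21: Sat, Nov 21: Tue, Dec 21: Thu.
Sunday occurs in May — 1 month.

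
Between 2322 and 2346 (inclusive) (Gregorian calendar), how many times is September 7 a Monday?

4

Track September 7's weekday year by year (advancing +1, or +2 across a Feb 29):
  2322: Thu  2323: Fri (+1)  2324: Sun (+2)  2325: Mon (+1) ✓  2326: Tue (+1)
  2327: Wed (+1)  2328: Fri (+2)  2329: Sat (+1)  2330: Sun (+1)  2331: Mon (+1) ✓
  2332: Wed (+2)  2333: Thu (+1)  2334: Fri (+1)  2335: Sat (+1)  2336: Mon (+2) ✓
  2337: Tue (+1)  2338: Wed (+1)  2339: Thu (+1)  2340: Sat (+2)  2341: Sun (+1)
  2342: Mon (+1) ✓  2343: Tue (+1)  2344: Thu (+2)  2345: Fri (+1)  2346: Sat (+1)
Monday years: 2325, 2331, 2336, 2342 — 4 in total.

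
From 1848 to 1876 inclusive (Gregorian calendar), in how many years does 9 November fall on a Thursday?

5

Track 9 November's weekday year by year (advancing +1, or +2 across a Feb 29):
  1848: Thu ✓  1849: Fri (+1)  1850: Sat (+1)  1851: Sun (+1)  1852: Tue (+2)
  1853: Wed (+1)  1854: Thu (+1) ✓  1855: Fri (+1)  1856: Sun (+2)  1857: Mon (+1)
  1858: Tue (+1)  1859: Wed (+1)  1860: Fri (+2)  1861: Sat (+1)  1862: Sun (+1)
  1863: Mon (+1)  1864: Wed (+2)  1865: Thu (+1) ✓  1866: Fri (+1)  1867: Sat (+1)
  1868: Mon (+2)  1869: Tue (+1)  1870: Wed (+1)  1871: Thu (+1) ✓  1872: Sat (+2)
  1873: Sun (+1)  1874: Mon (+1)  1875: Tue (+1)  1876: Thu (+2) ✓
Thursday years: 1848, 1854, 1865, 1871, 1876 — 5 in total.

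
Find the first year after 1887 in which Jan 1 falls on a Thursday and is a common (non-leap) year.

Jan 1 advances by 2 weekdays after a leap year and by 1 after a common year.
1887: Jan 1 is Saturday.
1888: Sunday (leap)
1889: Tuesday
1890: Wednesday
1891: Thursday
1891 begins on a Thursday and is a common year.

1891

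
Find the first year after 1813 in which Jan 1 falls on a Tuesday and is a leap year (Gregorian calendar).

1828

Jan 1 advances by 2 weekdays after a leap year and by 1 after a common year.
1813: Jan 1 is Friday.
1814: Saturday
1815: Sunday
1816: Monday (leap)
1817: Wednesday
1818: Thursday
1819: Friday
1820: Saturday (leap)
1821: Monday
1822: Tuesday
1823: Wednesday
1824: Thursday (leap)
1825: Saturday
1826: Sunday
1827: Monday
1828: Tuesday (leap)
1828 begins on a Tuesday and is a leap year.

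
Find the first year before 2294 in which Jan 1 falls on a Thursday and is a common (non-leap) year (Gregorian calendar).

Jan 1 advances by 2 weekdays after a leap year and by 1 after a common year.
2294: Jan 1 is Monday.
2293: Sunday
2292: Friday (leap)
2291: Thursday
2291 begins on a Thursday and is a common year.

2291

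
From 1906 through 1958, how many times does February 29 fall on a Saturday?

2

Leap years in 1906–1958: 13 of them.
Feb 29 weekday advances by 5 (mod 7) from one leap year to the next four years later (or differs when a century non-leap intervenes).
Leap-day weekdays: 1908:Sat✓ 1912:Thu 1916:Tue 1920:Sun 1924:Fri 1928:Wed 1932:Mon 1936:Sat✓ 1940:Thu 1944:Tue 1948:Sun 1952:Fri 1956:Wed
Saturday: 1908, 1936 → 2.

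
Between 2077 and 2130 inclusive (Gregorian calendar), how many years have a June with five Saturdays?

June has 30 days; it has five Saturdays when Saturday falls among the first (month-length − 28) days — i.e. when June 1 is one of Saturday/Friday.
June 1 by year: 2077:Tue 2078:Wed 2079:Thu 2080:Sat✓ 2081:Sun 2082:Mon 2083:Tue 2084:Thu 2085:Fri✓ 2086:Sat✓ 2087:Sun 2088:Tue 2089:Wed 2090:Thu 2091:Fri✓ …(24 more)… 2116:Mon 2117:Tue 2118:Wed 2119:Thu 2120:Sat✓ 2121:Sun 2122:Mon 2123:Tue 2124:Thu 2125:Fri✓ 2126:Sat✓ 2127:Sun 2128:Tue 2129:Wed 2130:Thu
Years with five Saturdays: 2080, 2085, 2086, 2091, 2096, 2097, 2103, 2108, 2109, 2114, 2115, 2120, 2125, 2126 → 14.

14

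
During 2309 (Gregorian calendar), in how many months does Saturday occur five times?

A month of length L has five Saturdays iff its first Saturday is on day ≤ L−28 (so day 1–3 in a 31-day month, 1–2 in a 30-day month, day 1 in a leap February).
Checking each month of 2309: Jan starts Fri (31d) ✓; Feb starts Mon (28d); Mar starts Mon (31d); Apr starts Thu (30d); May starts Sat (31d) ✓; Jun starts Tue (30d); Jul starts Thu (31d) ✓; Aug starts Sun (31d); Sep starts Wed (30d); Oct starts Fri (31d) ✓; Nov starts Mon (30d); Dec starts Wed (31d).
Five-Saturday months: January, May, July, October → 4.

4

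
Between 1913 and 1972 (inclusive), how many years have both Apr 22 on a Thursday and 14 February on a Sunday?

Check each year's weekday for Apr 22 and 14 February:
  1913: Tue/Fri  1914: Wed/Sat  1915: Thu/Sun ✓  1916: Sat/Mon  1917: Sun/Wed  1918: Mon/Thu  1919: Tue/Fri  1920: Thu/Sat  1921: Fri/Mon  1922: Sat/Tue  1923: Sun/Wed  1924: Tue/Thu  1925: Wed/Sat  1926: Thu/Sun ✓  …(32 more)…  1959: Wed/Sat  1960: Fri/Sun  1961: Sat/Tue  1962: Sun/Wed  1963: Mon/Thu  1964: Wed/Fri  1965: Thu/Sun ✓  1966: Fri/Mon  1967: Sat/Tue  1968: Mon/Wed  1969: Tue/Fri  1970: Wed/Sat  1971: Thu/Sun ✓  1972: Sat/Mon
Both conditions hold in: 1915, 1926, 1937, 1943, 1954, 1965, 1971 — 7.

7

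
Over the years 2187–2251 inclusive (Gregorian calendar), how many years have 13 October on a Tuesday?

Track 13 October's weekday year by year (advancing +1, or +2 across a Feb 29):
  2187: Sat  2188: Mon (+2)  2189: Tue (+1) ✓  2190: Wed (+1)  2191: Thu (+1)
  2192: Sat (+2)  2193: Sun (+1)  2194: Mon (+1)  2195: Tue (+1) ✓  2196: Thu (+2)
  2197: Fri (+1)  2198: Sat (+1)  2199: Sun (+1)  2200: Mon (+1)  … (37 more years) …
  2238: Sat (+1)  2239: Sun (+1)  2240: Tue (+2) ✓  2241: Wed (+1)  2242: Thu (+1)
  2243: Fri (+1)  2244: Sun (+2)  2245: Mon (+1)  2246: Tue (+1) ✓  2247: Wed (+1)
  2248: Fri (+2)  2249: Sat (+1)  2250: Sun (+1)  2251: Mon (+1)
Tuesday years: 2189, 2195, 2201, 2207, 2212, 2218, 2229, 2235, 2240, 2246 — 10 in total.

10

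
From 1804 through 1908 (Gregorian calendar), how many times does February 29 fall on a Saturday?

Leap years in 1804–1908: 26 of them.
Feb 29 weekday advances by 5 (mod 7) from one leap year to the next four years later (or differs when a century non-leap intervenes).
Leap-day weekdays: 1804:Wed 1808:Mon 1812:Sat✓ 1816:Thu 1820:Tue 1824:Sun 1828:Fri 1832:Wed 1836:Mon 1840:Sat✓ 1844:Thu 1848:Tue 1852:Sun 1856:Fri 1860:Wed 1864:Mon 1868:Sat✓ 1872:Thu 1876:Tue 1880:Sun 1884:Fri 1888:Wed 1892:Mon 1896:Sat✓ 1904:Mon 1908:Sat✓
Saturday: 1812, 1840, 1868, 1896, 1908 → 5.

5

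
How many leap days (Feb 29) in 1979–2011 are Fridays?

Leap years in 1979–2011: 8 of them.
Feb 29 weekday advances by 5 (mod 7) from one leap year to the next four years later (or differs when a century non-leap intervenes).
Leap-day weekdays: 1980:Fri✓ 1984:Wed 1988:Mon 1992:Sat 1996:Thu 2000:Tue 2004:Sun 2008:Fri✓
Friday: 1980, 2008 → 2.

2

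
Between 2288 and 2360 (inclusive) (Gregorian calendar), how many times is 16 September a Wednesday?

11

Track 16 September's weekday year by year (advancing +1, or +2 across a Feb 29):
  2288: Sun  2289: Mon (+1)  2290: Tue (+1)  2291: Wed (+1) ✓  2292: Fri (+2)
  2293: Sat (+1)  2294: Sun (+1)  2295: Mon (+1)  2296: Wed (+2) ✓  2297: Thu (+1)
  2298: Fri (+1)  2299: Sat (+1)  2300: Sun (+1)  2301: Mon (+1)  … (45 more years) …
  2347: Tue (+1)  2348: Thu (+2)  2349: Fri (+1)  2350: Sat (+1)  2351: Sun (+1)
  2352: Tue (+2)  2353: Wed (+1) ✓  2354: Thu (+1)  2355: Fri (+1)  2356: Sun (+2)
  2357: Mon (+1)  2358: Tue (+1)  2359: Wed (+1) ✓  2360: Fri (+2)
Wednesday years: 2291, 2296, 2303, 2308, 2314, 2325, 2331, 2336, 2342, 2353, 2359 — 11 in total.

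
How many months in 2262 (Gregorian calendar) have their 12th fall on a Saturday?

2

Check the 12th of each month of 2262: Jan 12: Sun, Feb 12: Wed, Mar 12: Wed, Apr 12: Sat, May 12: Mon, Jun 12: Thu, Jul 12: Sat, Aug 12: Tue, Sep 12: Fri, Oct 12: Sun, Nov 12: Wed, Dec 12: Fri.
Saturday occurs in April, July — 2 months.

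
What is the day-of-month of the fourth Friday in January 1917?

January 1, 1917 is a Monday, so the first Friday is the 5th.
The fourth Friday is 5 + 21 = 26.

26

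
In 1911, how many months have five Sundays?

5

A month of length L has five Sundays iff its first Sunday is on day ≤ L−28 (so day 1–3 in a 31-day month, 1–2 in a 30-day month, day 1 in a leap February).
Checking each month of 1911: Jan starts Sun (31d) ✓; Feb starts Wed (28d); Mar starts Wed (31d); Apr starts Sat (30d) ✓; May starts Mon (31d); Jun starts Thu (30d); Jul starts Sat (31d) ✓; Aug starts Tue (31d); Sep starts Fri (30d); Oct starts Sun (31d) ✓; Nov starts Wed (30d); Dec starts Fri (31d) ✓.
Five-Sunday months: January, April, July, October, December → 5.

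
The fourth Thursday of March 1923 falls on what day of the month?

22

March 1, 1923 is a Thursday, so the first Thursday is the 1st.
The fourth Thursday is 1 + 21 = 22.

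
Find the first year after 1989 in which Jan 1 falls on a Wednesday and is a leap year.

1992

Jan 1 advances by 2 weekdays after a leap year and by 1 after a common year.
1989: Jan 1 is Sunday.
1990: Monday
1991: Tuesday
1992: Wednesday (leap)
1992 begins on a Wednesday and is a leap year.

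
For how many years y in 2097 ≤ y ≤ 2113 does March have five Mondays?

March has 31 days; it has five Mondays when Monday falls among the first (month-length − 28) days — i.e. when March 1 is one of Monday/Sunday/Saturday.
March 1 by year: 2097:Fri 2098:Sat✓ 2099:Sun✓ 2100:Mon✓ 2101:Tue 2102:Wed 2103:Thu 2104:Sat✓ 2105:Sun✓ 2106:Mon✓ 2107:Tue 2108:Thu 2109:Fri 2110:Sat✓ 2111:Sun✓ 2112:Tue 2113:Wed
Years with five Mondays: 2098, 2099, 2100, 2104, 2105, 2106, 2110, 2111 → 8.

8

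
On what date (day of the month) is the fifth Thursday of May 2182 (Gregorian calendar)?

30

May 1, 2182 is a Wednesday, so the first Thursday is the 2nd.
The fifth Thursday is 2 + 28 = 30.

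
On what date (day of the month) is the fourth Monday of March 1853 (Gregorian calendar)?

March 1, 1853 is a Tuesday, so the first Monday is the 7th.
The fourth Monday is 7 + 21 = 28.

28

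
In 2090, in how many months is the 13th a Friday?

2

Check the 13th of each month of 2090: Jan 13: Fri, Feb 13: Mon, Mar 13: Mon, Apr 13: Thu, May 13: Sat, Jun 13: Tue, Jul 13: Thu, Aug 13: Sun, Sep 13: Wed, Oct 13: Fri, Nov 13: Mon, Dec 13: Wed.
Friday occurs in January, October — 2 months.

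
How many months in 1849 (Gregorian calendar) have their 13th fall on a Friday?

2

Check the 13th of each month of 1849: Jan 13: Sat, Feb 13: Tue, Mar 13: Tue, Apr 13: Fri, May 13: Sun, Jun 13: Wed, Jul 13: Fri, Aug 13: Mon, Sep 13: Thu, Oct 13: Sat, Nov 13: Tue, Dec 13: Thu.
Friday occurs in April, July — 2 months.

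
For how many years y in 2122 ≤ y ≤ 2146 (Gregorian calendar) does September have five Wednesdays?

8

September has 30 days; it has five Wednesdays when Wednesday falls among the first (month-length − 28) days — i.e. when September 1 is one of Wednesday/Tuesday.
September 1 by year: 2122:Tue✓ 2123:Wed✓ 2124:Fri 2125:Sat 2126:Sun 2127:Mon 2128:Wed✓ 2129:Thu 2130:Fri 2131:Sat 2132:Mon 2133:Tue✓ 2134:Wed✓ 2135:Thu 2136:Sat 2137:Sun 2138:Mon 2139:Tue✓ 2140:Thu 2141:Fri 2142:Sat 2143:Sun 2144:Tue✓ 2145:Wed✓ 2146:Thu
Years with five Wednesdays: 2122, 2123, 2128, 2133, 2134, 2139, 2144, 2145 → 8.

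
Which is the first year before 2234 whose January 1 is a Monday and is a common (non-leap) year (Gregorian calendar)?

Jan 1 advances by 2 weekdays after a leap year and by 1 after a common year.
2234: Jan 1 is Wednesday.
2233: Tuesday
2232: Sunday (leap)
2231: Saturday
2230: Friday
2229: Thursday
2228: Tuesday (leap)
2227: Monday
2227 begins on a Monday and is a common year.

2227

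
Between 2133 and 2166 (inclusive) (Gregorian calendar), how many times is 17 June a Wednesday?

5

Track 17 June's weekday year by year (advancing +1, or +2 across a Feb 29):
  2133: Wed ✓  2134: Thu (+1)  2135: Fri (+1)  2136: Sun (+2)  2137: Mon (+1)
  2138: Tue (+1)  2139: Wed (+1) ✓  2140: Fri (+2)  2141: Sat (+1)  2142: Sun (+1)
  2143: Mon (+1)  2144: Wed (+2) ✓  2145: Thu (+1)  2146: Fri (+1)  … (6 more years) …
  2153: Sun (+1)  2154: Mon (+1)  2155: Tue (+1)  2156: Thu (+2)  2157: Fri (+1)
  2158: Sat (+1)  2159: Sun (+1)  2160: Tue (+2)  2161: Wed (+1) ✓  2162: Thu (+1)
  2163: Fri (+1)  2164: Sun (+2)  2165: Mon (+1)  2166: Tue (+1)
Wednesday years: 2133, 2139, 2144, 2150, 2161 — 5 in total.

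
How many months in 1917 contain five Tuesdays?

4

A month of length L has five Tuesdays iff its first Tuesday is on day ≤ L−28 (so day 1–3 in a 31-day month, 1–2 in a 30-day month, day 1 in a leap February).
Checking each month of 1917: Jan starts Mon (31d) ✓; Feb starts Thu (28d); Mar starts Thu (31d); Apr starts Sun (30d); May starts Tue (31d) ✓; Jun starts Fri (30d); Jul starts Sun (31d) ✓; Aug starts Wed (31d); Sep starts Sat (30d); Oct starts Mon (31d) ✓; Nov starts Thu (30d); Dec starts Sat (31d).
Five-Tuesday months: January, May, July, October → 4.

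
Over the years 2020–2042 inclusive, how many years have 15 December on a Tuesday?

Track 15 December's weekday year by year (advancing +1, or +2 across a Feb 29):
  2020: Tue ✓  2021: Wed (+1)  2022: Thu (+1)  2023: Fri (+1)  2024: Sun (+2)
  2025: Mon (+1)  2026: Tue (+1) ✓  2027: Wed (+1)  2028: Fri (+2)  2029: Sat (+1)
  2030: Sun (+1)  2031: Mon (+1)  2032: Wed (+2)  2033: Thu (+1)  2034: Fri (+1)
  2035: Sat (+1)  2036: Mon (+2)  2037: Tue (+1) ✓  2038: Wed (+1)  2039: Thu (+1)
  2040: Sat (+2)  2041: Sun (+1)  2042: Mon (+1)
Tuesday years: 2020, 2026, 2037 — 3 in total.

3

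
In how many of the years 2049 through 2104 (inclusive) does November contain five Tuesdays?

November has 30 days; it has five Tuesdays when Tuesday falls among the first (month-length − 28) days — i.e. when November 1 is one of Tuesday/Monday.
November 1 by year: 2049:Mon✓ 2050:Tue✓ 2051:Wed 2052:Fri 2053:Sat 2054:Sun 2055:Mon✓ 2056:Wed 2057:Thu 2058:Fri 2059:Sat 2060:Mon✓ 2061:Tue✓ 2062:Wed 2063:Thu …(26 more)… 2090:Wed 2091:Thu 2092:Sat 2093:Sun 2094:Mon✓ 2095:Tue✓ 2096:Thu 2097:Fri 2098:Sat 2099:Sun 2100:Mon✓ 2101:Tue✓ 2102:Wed 2103:Thu 2104:Sat
Years with five Tuesdays: 2049, 2050, 2055, 2060, 2061, 2066, 2067, 2072, 2077, 2078, 2083, 2088, 2089, 2094, 2095, 2100, 2101 → 17.

17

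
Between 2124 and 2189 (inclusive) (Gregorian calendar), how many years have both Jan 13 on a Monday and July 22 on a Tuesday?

7

Check each year's weekday for Jan 13 and July 22:
  2124: Thu/Sat  2125: Sat/Sun  2126: Sun/Mon  2127: Mon/Tue ✓  2128: Tue/Thu  2129: Thu/Fri  2130: Fri/Sat  2131: Sat/Sun  2132: Sun/Tue  2133: Tue/Wed  2134: Wed/Thu  2135: Thu/Fri  2136: Fri/Sun  2137: Sun/Mon  …(38 more)…  2176: Sat/Mon  2177: Mon/Tue ✓  2178: Tue/Wed  2179: Wed/Thu  2180: Thu/Sat  2181: Sat/Sun  2182: Sun/Mon  2183: Mon/Tue ✓  2184: Tue/Thu  2185: Thu/Fri  2186: Fri/Sat  2187: Sat/Sun  2188: Sun/Tue  2189: Tue/Wed
Both conditions hold in: 2127, 2138, 2149, 2155, 2166, 2177, 2183 — 7.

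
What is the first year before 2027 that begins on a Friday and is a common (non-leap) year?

2021

Jan 1 advances by 2 weekdays after a leap year and by 1 after a common year.
2027: Jan 1 is Friday.
2026: Thursday
2025: Wednesday
2024: Monday (leap)
2023: Sunday
2022: Saturday
2021: Friday
2021 begins on a Friday and is a common year.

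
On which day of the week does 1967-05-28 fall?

January 1, 1967 is a Sunday.
May 28 is day 148 of the year, i.e. 147 days after Jan 1.
147 mod 7 = 0, so advance 0 weekdays from Sunday: Sunday.

Sunday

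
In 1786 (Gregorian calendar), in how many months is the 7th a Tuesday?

Check the 7th of each month of 1786: Jan 7: Sat, Feb 7: Tue, Mar 7: Tue, Apr 7: Fri, May 7: Sun, Jun 7: Wed, Jul 7: Fri, Aug 7: Mon, Sep 7: Thu, Oct 7: Sat, Nov 7: Tue, Dec 7: Thu.
Tuesday occurs in February, March, November — 3 months.

3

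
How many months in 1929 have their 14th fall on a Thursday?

3

Check the 14th of each month of 1929: Jan 14: Mon, Feb 14: Thu, Mar 14: Thu, Apr 14: Sun, May 14: Tue, Jun 14: Fri, Jul 14: Sun, Aug 14: Wed, Sep 14: Sat, Oct 14: Mon, Nov 14: Thu, Dec 14: Sat.
Thursday occurs in February, March, November — 3 months.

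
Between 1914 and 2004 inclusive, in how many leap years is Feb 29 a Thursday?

3

Leap years in 1914–2004: 23 of them.
Feb 29 weekday advances by 5 (mod 7) from one leap year to the next four years later (or differs when a century non-leap intervenes).
Leap-day weekdays: 1916:Tue 1920:Sun 1924:Fri 1928:Wed 1932:Mon 1936:Sat 1940:Thu✓ 1944:Tue 1948:Sun 1952:Fri 1956:Wed 1960:Mon 1964:Sat 1968:Thu✓ 1972:Tue 1976:Sun 1980:Fri 1984:Wed 1988:Mon 1992:Sat 1996:Thu✓ 2000:Tue 2004:Sun
Thursday: 1940, 1968, 1996 → 3.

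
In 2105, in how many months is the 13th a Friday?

Check the 13th of each month of 2105: Jan 13: Tue, Feb 13: Fri, Mar 13: Fri, Apr 13: Mon, May 13: Wed, Jun 13: Sat, Jul 13: Mon, Aug 13: Thu, Sep 13: Sun, Oct 13: Tue, Nov 13: Fri, Dec 13: Sun.
Friday occurs in February, March, November — 3 months.

3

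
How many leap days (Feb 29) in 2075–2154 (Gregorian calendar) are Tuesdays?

3

Leap years in 2075–2154: 19 of them.
Feb 29 weekday advances by 5 (mod 7) from one leap year to the next four years later (or differs when a century non-leap intervenes).
Leap-day weekdays: 2076:Sat 2080:Thu 2084:Tue✓ 2088:Sun 2092:Fri 2096:Wed 2104:Fri 2108:Wed 2112:Mon 2116:Sat 2120:Thu 2124:Tue✓ 2128:Sun 2132:Fri 2136:Wed 2140:Mon 2144:Sat 2148:Thu 2152:Tue✓
Tuesday: 2084, 2124, 2152 → 3.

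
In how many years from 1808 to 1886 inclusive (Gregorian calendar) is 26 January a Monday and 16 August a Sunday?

Check each year's weekday for 26 January and 16 August:
  1808: Tue/Tue  1809: Thu/Wed  1810: Fri/Thu  1811: Sat/Fri  1812: Sun/Sun  1813: Tue/Mon  1814: Wed/Tue  1815: Thu/Wed  1816: Fri/Fri  1817: Sun/Sat  1818: Mon/Sun ✓  1819: Tue/Mon  1820: Wed/Wed  1821: Fri/Thu  …(51 more)…  1873: Sun/Sat  1874: Mon/Sun ✓  1875: Tue/Mon  1876: Wed/Wed  1877: Fri/Thu  1878: Sat/Fri  1879: Sun/Sat  1880: Mon/Mon  1881: Wed/Tue  1882: Thu/Wed  1883: Fri/Thu  1884: Sat/Sat  1885: Mon/Sun ✓  1886: Tue/Mon
Both conditions hold in: 1818, 1829, 1835, 1846, 1857, 1863, 1874, 1885 — 8.

8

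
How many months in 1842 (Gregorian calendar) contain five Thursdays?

A month of length L has five Thursdays iff its first Thursday is on day ≤ L−28 (so day 1–3 in a 31-day month, 1–2 in a 30-day month, day 1 in a leap February).
Checking each month of 1842: Jan starts Sat (31d); Feb starts Tue (28d); Mar starts Tue (31d) ✓; Apr starts Fri (30d); May starts Sun (31d); Jun starts Wed (30d) ✓; Jul starts Fri (31d); Aug starts Mon (31d); Sep starts Thu (30d) ✓; Oct starts Sat (31d); Nov starts Tue (30d); Dec starts Thu (31d) ✓.
Five-Thursday months: March, June, September, December → 4.

4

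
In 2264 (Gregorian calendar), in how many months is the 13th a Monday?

1

Check the 13th of each month of 2264: Jan 13: Wed, Feb 13: Sat, Mar 13: Sun, Apr 13: Wed, May 13: Fri, Jun 13: Mon, Jul 13: Wed, Aug 13: Sat, Sep 13: Tue, Oct 13: Thu, Nov 13: Sun, Dec 13: Tue.
Monday occurs in June — 1 month.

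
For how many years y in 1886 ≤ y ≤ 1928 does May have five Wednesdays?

May has 31 days; it has five Wednesdays when Wednesday falls among the first (month-length − 28) days — i.e. when May 1 is one of Wednesday/Tuesday/Monday.
May 1 by year: 1886:Sat 1887:Sun 1888:Tue✓ 1889:Wed✓ 1890:Thu 1891:Fri 1892:Sun 1893:Mon✓ 1894:Tue✓ 1895:Wed✓ 1896:Fri 1897:Sat 1898:Sun 1899:Mon✓ 1900:Tue✓ …(13 more)… 1914:Fri 1915:Sat 1916:Mon✓ 1917:Tue✓ 1918:Wed✓ 1919:Thu 1920:Sat 1921:Sun 1922:Mon✓ 1923:Tue✓ 1924:Thu 1925:Fri 1926:Sat 1927:Sun 1928:Tue✓
Years with five Wednesdays: 1888, 1889, 1893, 1894, 1895, 1899, 1900, 1901, 1905, 1906, 1907, 1911, 1912, 1916, 1917, 1918, 1922, 1923, 1928 → 19.

19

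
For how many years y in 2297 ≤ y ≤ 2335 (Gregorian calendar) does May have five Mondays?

May has 31 days; it has five Mondays when Monday falls among the first (month-length − 28) days — i.e. when May 1 is one of Monday/Sunday/Saturday.
May 1 by year: 2297:Sat✓ 2298:Sun✓ 2299:Mon✓ 2300:Tue 2301:Wed 2302:Thu 2303:Fri 2304:Sun✓ 2305:Mon✓ 2306:Tue 2307:Wed 2308:Fri 2309:Sat✓ 2310:Sun✓ 2311:Mon✓ …(9 more)… 2321:Sun✓ 2322:Mon✓ 2323:Tue 2324:Thu 2325:Fri 2326:Sat✓ 2327:Sun✓ 2328:Tue 2329:Wed 2330:Thu 2331:Fri 2332:Sun✓ 2333:Mon✓ 2334:Tue 2335:Wed
Years with five Mondays: 2297, 2298, 2299, 2304, 2305, 2309, 2310, 2311, 2315, 2316, 2320, 2321, 2322, 2326, 2327, 2332, 2333 → 17.

17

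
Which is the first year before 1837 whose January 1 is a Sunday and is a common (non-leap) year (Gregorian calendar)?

1826

Jan 1 advances by 2 weekdays after a leap year and by 1 after a common year.
1837: Jan 1 is Sunday.
1836: Friday (leap)
1835: Thursday
1834: Wednesday
1833: Tuesday
1832: Sunday (leap)
1831: Saturday
1830: Friday
1829: Thursday
1828: Tuesday (leap)
1827: Monday
1826: Sunday
1826 begins on a Sunday and is a common year.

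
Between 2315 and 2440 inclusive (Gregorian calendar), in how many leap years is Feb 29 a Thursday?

Leap years in 2315–2440: 32 of them.
Feb 29 weekday advances by 5 (mod 7) from one leap year to the next four years later (or differs when a century non-leap intervenes).
Leap-day weekdays: 2316:Tue 2320:Sun 2324:Fri 2328:Wed 2332:Mon 2336:Sat 2340:Thu✓ 2344:Tue 2348:Sun 2352:Fri 2356:Wed 2360:Mon 2364:Sat …(6 more)… 2392:Sat 2396:Thu✓ 2400:Tue 2404:Sun 2408:Fri 2412:Wed 2416:Mon 2420:Sat 2424:Thu✓ 2428:Tue 2432:Sun 2436:Fri 2440:Wed
Thursday: 2340, 2368, 2396, 2424 → 4.

4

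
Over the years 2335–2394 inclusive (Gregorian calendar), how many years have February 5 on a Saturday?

9

Track February 5's weekday year by year (advancing +1, or +2 across a Feb 29):
  2335: Tue  2336: Wed (+1)  2337: Fri (+2)  2338: Sat (+1) ✓  2339: Sun (+1)
  2340: Mon (+1)  2341: Wed (+2)  2342: Thu (+1)  2343: Fri (+1)  2344: Sat (+1) ✓
  2345: Mon (+2)  2346: Tue (+1)  2347: Wed (+1)  2348: Thu (+1)  … (32 more years) …
  2381: Thu (+2)  2382: Fri (+1)  2383: Sat (+1) ✓  2384: Sun (+1)  2385: Tue (+2)
  2386: Wed (+1)  2387: Thu (+1)  2388: Fri (+1)  2389: Sun (+2)  2390: Mon (+1)
  2391: Tue (+1)  2392: Wed (+1)  2393: Fri (+2)  2394: Sat (+1) ✓
Saturday years: 2338, 2344, 2349, 2355, 2366, 2372, 2377, 2383, 2394 — 9 in total.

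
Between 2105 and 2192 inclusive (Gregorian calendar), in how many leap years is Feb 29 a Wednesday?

4

Leap years in 2105–2192: 22 of them.
Feb 29 weekday advances by 5 (mod 7) from one leap year to the next four years later (or differs when a century non-leap intervenes).
Leap-day weekdays: 2108:Wed✓ 2112:Mon 2116:Sat 2120:Thu 2124:Tue 2128:Sun 2132:Fri 2136:Wed✓ 2140:Mon 2144:Sat 2148:Thu 2152:Tue 2156:Sun 2160:Fri 2164:Wed✓ 2168:Mon 2172:Sat 2176:Thu 2180:Tue 2184:Sun 2188:Fri 2192:Wed✓
Wednesday: 2108, 2136, 2164, 2192 → 4.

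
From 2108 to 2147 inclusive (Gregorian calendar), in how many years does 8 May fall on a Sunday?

Track 8 May's weekday year by year (advancing +1, or +2 across a Feb 29):
  2108: Tue  2109: Wed (+1)  2110: Thu (+1)  2111: Fri (+1)  2112: Sun (+2) ✓
  2113: Mon (+1)  2114: Tue (+1)  2115: Wed (+1)  2116: Fri (+2)  2117: Sat (+1)
  2118: Sun (+1) ✓  2119: Mon (+1)  2120: Wed (+2)  2121: Thu (+1)  … (12 more years) …
  2134: Sat (+1)  2135: Sun (+1) ✓  2136: Tue (+2)  2137: Wed (+1)  2138: Thu (+1)
  2139: Fri (+1)  2140: Sun (+2) ✓  2141: Mon (+1)  2142: Tue (+1)  2143: Wed (+1)
  2144: Fri (+2)  2145: Sat (+1)  2146: Sun (+1) ✓  2147: Mon (+1)
Sunday years: 2112, 2118, 2129, 2135, 2140, 2146 — 6 in total.

6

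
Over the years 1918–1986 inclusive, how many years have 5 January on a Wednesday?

10

Track 5 January's weekday year by year (advancing +1, or +2 across a Feb 29):
  1918: Sat  1919: Sun (+1)  1920: Mon (+1)  1921: Wed (+2) ✓  1922: Thu (+1)
  1923: Fri (+1)  1924: Sat (+1)  1925: Mon (+2)  1926: Tue (+1)  1927: Wed (+1) ✓
  1928: Thu (+1)  1929: Sat (+2)  1930: Sun (+1)  1931: Mon (+1)  … (41 more years) …
  1973: Fri (+2)  1974: Sat (+1)  1975: Sun (+1)  1976: Mon (+1)  1977: Wed (+2) ✓
  1978: Thu (+1)  1979: Fri (+1)  1980: Sat (+1)  1981: Mon (+2)  1982: Tue (+1)
  1983: Wed (+1) ✓  1984: Thu (+1)  1985: Sat (+2)  1986: Sun (+1)
Wednesday years: 1921, 1927, 1938, 1944, 1949, 1955, 1966, 1972, 1977, 1983 — 10 in total.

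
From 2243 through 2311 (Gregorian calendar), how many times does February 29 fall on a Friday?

Leap years in 2243–2311: 16 of them.
Feb 29 weekday advances by 5 (mod 7) from one leap year to the next four years later (or differs when a century non-leap intervenes).
Leap-day weekdays: 2244:Thu 2248:Tue 2252:Sun 2256:Fri✓ 2260:Wed 2264:Mon 2268:Sat 2272:Thu 2276:Tue 2280:Sun 2284:Fri✓ 2288:Wed 2292:Mon 2296:Sat 2304:Mon 2308:Sat
Friday: 2256, 2284 → 2.

2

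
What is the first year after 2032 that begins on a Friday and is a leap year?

2044

Jan 1 advances by 2 weekdays after a leap year and by 1 after a common year.
2032: Jan 1 is Thursday (leap).
2033: Saturday
2034: Sunday
2035: Monday
2036: Tuesday (leap)
2037: Thursday
2038: Friday
2039: Saturday
2040: Sunday (leap)
2041: Tuesday
2042: Wednesday
2043: Thursday
2044: Friday (leap)
2044 begins on a Friday and is a leap year.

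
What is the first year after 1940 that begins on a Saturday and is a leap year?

1944

Jan 1 advances by 2 weekdays after a leap year and by 1 after a common year.
1940: Jan 1 is Monday (leap).
1941: Wednesday
1942: Thursday
1943: Friday
1944: Saturday (leap)
1944 begins on a Saturday and is a leap year.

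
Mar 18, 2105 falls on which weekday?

Wednesday

January 1, 2105 is a Thursday.
March 18 is day 77 of the year, i.e. 76 days after Jan 1.
76 mod 7 = 6, so advance 6 weekdays from Thursday: Wednesday.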